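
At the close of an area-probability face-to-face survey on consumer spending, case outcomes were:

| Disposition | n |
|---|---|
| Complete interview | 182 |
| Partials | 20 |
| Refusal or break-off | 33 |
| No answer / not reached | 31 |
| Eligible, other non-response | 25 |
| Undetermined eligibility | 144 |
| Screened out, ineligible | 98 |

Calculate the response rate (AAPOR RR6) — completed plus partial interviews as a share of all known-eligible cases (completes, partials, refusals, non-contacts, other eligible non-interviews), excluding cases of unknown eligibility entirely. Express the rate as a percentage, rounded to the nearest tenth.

Numerator = 182 + 20 = 202
Denom = 182 + 20 + 33 + 31 + 25 = 291
RR6 = 202 / 291 = 0.6942

69.4%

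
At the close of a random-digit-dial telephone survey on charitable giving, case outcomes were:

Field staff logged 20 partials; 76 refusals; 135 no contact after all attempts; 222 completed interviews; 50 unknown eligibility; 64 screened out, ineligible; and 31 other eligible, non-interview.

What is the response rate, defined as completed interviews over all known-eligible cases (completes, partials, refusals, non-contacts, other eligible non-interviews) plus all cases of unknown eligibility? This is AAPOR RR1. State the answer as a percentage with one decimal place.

41.6%

Numerator → 222
Denominator → 222 + 20 + 76 + 135 + 31 + 50 = 534
RR1 = 222 / 534 = 0.4157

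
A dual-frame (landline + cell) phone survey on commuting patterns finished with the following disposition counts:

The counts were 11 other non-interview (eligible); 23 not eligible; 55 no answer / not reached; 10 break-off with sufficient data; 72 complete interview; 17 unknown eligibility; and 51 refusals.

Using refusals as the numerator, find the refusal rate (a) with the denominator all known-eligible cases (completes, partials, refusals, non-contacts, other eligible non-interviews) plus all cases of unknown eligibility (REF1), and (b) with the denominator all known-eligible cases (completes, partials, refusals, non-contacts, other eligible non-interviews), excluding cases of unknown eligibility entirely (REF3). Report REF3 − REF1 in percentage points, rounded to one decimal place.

Numerator: 51
Denom: 72 + 10 + 51 + 55 + 11 + 17 = 216
REF1 = 51 / 216 = 0.2361
Denom: 72 + 10 + 51 + 55 + 11 = 199
REF3 = 51 / 199 = 0.2563
Difference = 25.63 − 23.61 = 2.02 percentage points

2.0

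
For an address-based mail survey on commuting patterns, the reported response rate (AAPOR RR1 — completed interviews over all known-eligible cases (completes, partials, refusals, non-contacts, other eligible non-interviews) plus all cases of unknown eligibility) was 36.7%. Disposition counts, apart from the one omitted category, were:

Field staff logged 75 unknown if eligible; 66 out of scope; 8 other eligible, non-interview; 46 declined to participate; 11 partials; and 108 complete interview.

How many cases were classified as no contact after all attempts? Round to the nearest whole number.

RR1 = 108 / D = 0.367
D = 108 / 0.367 = 294.3
Remaining denominator categories sum to 248
no contact after all attempts = 294.3 − 248 ≈ 46

46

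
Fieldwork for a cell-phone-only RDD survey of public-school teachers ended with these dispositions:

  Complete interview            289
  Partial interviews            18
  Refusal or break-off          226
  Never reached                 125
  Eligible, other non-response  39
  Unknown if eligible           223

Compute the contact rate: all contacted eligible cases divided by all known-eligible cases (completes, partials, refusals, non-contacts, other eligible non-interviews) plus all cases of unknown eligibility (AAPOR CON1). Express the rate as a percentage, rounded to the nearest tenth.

62.2%

Numerator = 289 + 18 + 226 + 39 = 572
Denominator = 289 + 18 + 226 + 125 + 39 + 223 = 920
CON1 = 572 / 920 = 0.6217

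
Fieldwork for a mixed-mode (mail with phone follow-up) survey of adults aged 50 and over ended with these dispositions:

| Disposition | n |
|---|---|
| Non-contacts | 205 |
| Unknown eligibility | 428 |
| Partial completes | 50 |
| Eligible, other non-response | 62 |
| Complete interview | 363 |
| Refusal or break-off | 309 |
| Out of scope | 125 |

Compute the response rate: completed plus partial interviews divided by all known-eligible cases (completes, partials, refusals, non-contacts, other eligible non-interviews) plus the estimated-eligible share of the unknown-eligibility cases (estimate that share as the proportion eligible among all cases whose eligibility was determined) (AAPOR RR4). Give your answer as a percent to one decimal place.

30.2%

Num = 363 + 50 = 413
Eligible (known) = 363 + 50 + 309 + 205 + 62 = 989
e = 989 / (989 + 125) = 989 / 1114 = 0.8878
Estimated eligible among unknowns = 0.8878 × 428 = 379.98
Denom = 989 + 379.98 = 1368.98
RR4 = 413 / 1368.98 = 0.3017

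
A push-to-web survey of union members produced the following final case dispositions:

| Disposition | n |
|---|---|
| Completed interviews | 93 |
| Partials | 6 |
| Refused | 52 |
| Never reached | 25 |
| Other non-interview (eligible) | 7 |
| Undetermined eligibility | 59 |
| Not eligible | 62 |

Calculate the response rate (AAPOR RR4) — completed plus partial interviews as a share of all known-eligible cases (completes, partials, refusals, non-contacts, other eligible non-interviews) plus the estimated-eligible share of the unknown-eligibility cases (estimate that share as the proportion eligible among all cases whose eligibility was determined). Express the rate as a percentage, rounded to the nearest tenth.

Top = 93 + 6 = 99
Known eligible = 93 + 6 + 52 + 25 + 7 = 183
e = 183 / (183 + 62) = 183 / 245 = 0.7469
e × U = 0.7469 × 59 = 44.07
Base = 183 + 44.07 = 227.07
RR4 = 99 / 227.07 = 0.4360

43.6%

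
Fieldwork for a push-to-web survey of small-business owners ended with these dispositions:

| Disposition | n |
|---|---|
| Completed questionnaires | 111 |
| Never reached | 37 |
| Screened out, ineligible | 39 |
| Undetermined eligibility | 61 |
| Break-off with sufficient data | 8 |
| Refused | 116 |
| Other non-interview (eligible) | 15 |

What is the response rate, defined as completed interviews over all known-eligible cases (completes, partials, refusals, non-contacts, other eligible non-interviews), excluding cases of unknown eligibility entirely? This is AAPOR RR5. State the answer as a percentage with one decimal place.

38.7%

Top: 111
Base: 111 + 8 + 116 + 37 + 15 = 287
RR5 = 111 / 287 = 0.3868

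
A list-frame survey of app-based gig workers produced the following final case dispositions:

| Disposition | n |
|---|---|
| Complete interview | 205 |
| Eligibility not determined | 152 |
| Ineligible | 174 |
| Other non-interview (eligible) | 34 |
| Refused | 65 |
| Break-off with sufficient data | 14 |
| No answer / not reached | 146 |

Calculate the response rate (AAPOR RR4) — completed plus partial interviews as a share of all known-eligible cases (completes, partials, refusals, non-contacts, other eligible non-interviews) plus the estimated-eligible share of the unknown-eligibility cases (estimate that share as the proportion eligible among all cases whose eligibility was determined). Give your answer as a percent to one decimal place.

Top → 205 + 14 = 219
Eligible (known) → 205 + 14 + 65 + 146 + 34 = 464
e = 464 / (464 + 174) = 464 / 638 = 0.7273
Eligible share of unknowns → 0.7273 × 152 = 110.55
Denom → 464 + 110.55 = 574.55
RR4 = 219 / 574.55 = 0.3812

38.1%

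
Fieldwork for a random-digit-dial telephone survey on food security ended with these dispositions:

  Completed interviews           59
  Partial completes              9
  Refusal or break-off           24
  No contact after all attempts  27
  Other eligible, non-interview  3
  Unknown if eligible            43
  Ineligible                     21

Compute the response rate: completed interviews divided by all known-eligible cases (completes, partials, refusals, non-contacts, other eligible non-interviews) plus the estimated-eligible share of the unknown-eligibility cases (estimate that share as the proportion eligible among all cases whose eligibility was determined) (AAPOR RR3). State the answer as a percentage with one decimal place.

Numerator: 59
Eligible (known): 59 + 9 + 24 + 27 + 3 = 122
e = 122 / (122 + 21) = 122 / 143 = 0.8531
Eligible share of unknowns: 0.8531 × 43 = 36.68
Base: 122 + 36.68 = 158.68
RR3 = 59 / 158.68 = 0.3718

37.2%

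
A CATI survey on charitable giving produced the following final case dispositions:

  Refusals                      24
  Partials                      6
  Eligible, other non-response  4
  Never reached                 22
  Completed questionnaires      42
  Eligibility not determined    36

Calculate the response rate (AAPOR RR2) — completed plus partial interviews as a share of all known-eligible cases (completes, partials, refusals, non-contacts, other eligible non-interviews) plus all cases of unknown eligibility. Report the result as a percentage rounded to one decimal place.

35.8%

Numerator = 42 + 6 = 48
Denom = 42 + 6 + 24 + 22 + 4 + 36 = 134
RR2 = 48 / 134 = 0.3582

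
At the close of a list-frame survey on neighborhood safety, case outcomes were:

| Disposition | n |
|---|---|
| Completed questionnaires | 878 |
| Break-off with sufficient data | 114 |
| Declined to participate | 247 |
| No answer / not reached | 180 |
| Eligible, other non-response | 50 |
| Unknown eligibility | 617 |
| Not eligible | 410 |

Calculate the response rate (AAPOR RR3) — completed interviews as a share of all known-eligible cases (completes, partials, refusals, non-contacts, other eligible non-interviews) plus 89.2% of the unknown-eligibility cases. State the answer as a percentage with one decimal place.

43.5%

Top: 878
Known eligible: 878 + 114 + 247 + 180 + 50 = 1469
Eligible share of unknowns: 0.8920 × 617 = 550.36
Denom: 1469 + 550.36 = 2019.36
RR3 = 878 / 2019.36 = 0.4348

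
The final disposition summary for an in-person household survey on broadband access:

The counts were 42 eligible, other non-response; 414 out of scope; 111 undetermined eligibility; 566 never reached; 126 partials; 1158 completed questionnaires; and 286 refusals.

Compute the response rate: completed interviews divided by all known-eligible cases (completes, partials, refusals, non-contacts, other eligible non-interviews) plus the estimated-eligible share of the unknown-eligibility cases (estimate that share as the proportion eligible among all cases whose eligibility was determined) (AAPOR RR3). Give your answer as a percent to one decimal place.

51.0%

Numerator = 1158
Known eligible = 1158 + 126 + 286 + 566 + 42 = 2178
e = 2178 / (2178 + 414) = 2178 / 2592 = 0.8403
Eligible share of unknowns = 0.8403 × 111 = 93.27
Denominator = 2178 + 93.27 = 2271.27
RR3 = 1158 / 2271.27 = 0.5098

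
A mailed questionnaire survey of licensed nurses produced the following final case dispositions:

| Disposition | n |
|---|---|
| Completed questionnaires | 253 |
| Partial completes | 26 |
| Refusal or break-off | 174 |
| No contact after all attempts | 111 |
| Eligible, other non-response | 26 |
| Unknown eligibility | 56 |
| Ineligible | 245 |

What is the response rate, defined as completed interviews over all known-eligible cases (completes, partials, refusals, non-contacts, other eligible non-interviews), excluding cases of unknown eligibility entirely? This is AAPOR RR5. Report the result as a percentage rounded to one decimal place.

Top → 253
Denominator → 253 + 26 + 174 + 111 + 26 = 590
RR5 = 253 / 590 = 0.4288

42.9%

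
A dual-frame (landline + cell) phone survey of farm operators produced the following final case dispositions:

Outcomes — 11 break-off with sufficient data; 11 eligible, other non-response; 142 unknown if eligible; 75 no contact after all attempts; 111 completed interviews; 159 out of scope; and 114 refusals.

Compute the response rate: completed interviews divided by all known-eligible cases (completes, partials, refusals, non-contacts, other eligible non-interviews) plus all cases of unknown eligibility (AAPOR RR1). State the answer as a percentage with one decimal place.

23.9%

Numerator = 111
Base = 111 + 11 + 114 + 75 + 11 + 142 = 464
RR1 = 111 / 464 = 0.2392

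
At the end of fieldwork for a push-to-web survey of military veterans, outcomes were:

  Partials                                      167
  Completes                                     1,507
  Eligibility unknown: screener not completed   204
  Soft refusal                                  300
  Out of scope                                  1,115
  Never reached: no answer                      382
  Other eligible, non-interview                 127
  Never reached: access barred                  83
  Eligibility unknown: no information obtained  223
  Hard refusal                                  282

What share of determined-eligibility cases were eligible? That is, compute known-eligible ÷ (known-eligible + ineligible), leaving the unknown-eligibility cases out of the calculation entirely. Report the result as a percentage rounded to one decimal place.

71.9%

Refused = 282 + 300 = 582
Non-contacts = 382 + 83 = 465
Unknown eligibility = 204 + 223 = 427
Eligible (known) = 1507 + 167 + 582 + 465 + 127 = 2848
e = 2848 / (2848 + 1115) = 2848 / 3963 = 0.7186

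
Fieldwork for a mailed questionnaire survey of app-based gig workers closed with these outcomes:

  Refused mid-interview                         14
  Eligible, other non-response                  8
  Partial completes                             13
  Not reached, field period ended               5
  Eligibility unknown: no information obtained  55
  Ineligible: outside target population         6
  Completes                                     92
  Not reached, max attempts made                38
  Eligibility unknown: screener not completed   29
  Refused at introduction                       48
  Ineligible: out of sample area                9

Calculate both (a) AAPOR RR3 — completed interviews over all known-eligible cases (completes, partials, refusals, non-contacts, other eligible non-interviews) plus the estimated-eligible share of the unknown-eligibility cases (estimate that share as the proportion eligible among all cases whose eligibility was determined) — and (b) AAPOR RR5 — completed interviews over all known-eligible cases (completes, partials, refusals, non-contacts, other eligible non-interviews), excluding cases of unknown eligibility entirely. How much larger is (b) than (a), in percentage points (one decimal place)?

11.2

Refusals = 48 + 14 = 62
No contact after all attempts = 5 + 38 = 43
Unknown eligibility = 29 + 55 = 84
Not eligible = 6 + 9 = 15
Numerator: 92
Determined eligible: 92 + 13 + 62 + 43 + 8 = 218
e = 218 / (218 + 15) = 218 / 233 = 0.9356
e × U: 0.9356 × 84 = 78.59
Denom: 218 + 78.59 = 296.59
RR3 = 92 / 296.59 = 0.3102
Denom: 92 + 13 + 62 + 43 + 8 = 218
RR5 = 92 / 218 = 0.4220
Difference = 42.20 − 31.02 = 11.18 percentage points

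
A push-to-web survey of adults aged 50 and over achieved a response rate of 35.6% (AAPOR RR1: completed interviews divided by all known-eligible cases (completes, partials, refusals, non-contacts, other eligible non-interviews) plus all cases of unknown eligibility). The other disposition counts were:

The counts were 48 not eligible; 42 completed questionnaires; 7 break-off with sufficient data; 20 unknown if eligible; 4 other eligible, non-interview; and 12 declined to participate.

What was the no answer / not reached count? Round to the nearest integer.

RR1 = 42 / D = 0.356
D = 42 / 0.356 = 118.0
Remaining denominator categories sum to 85
no answer / not reached = 118.0 − 85 ≈ 33

33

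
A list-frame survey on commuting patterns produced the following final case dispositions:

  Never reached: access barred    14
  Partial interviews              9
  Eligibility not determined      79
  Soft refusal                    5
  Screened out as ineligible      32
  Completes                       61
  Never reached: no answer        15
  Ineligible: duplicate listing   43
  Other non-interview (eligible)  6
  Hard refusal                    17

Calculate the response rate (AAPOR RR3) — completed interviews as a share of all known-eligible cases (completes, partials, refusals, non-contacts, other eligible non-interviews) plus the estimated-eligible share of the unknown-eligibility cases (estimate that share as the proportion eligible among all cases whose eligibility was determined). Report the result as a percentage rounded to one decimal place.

34.5%

Declined to participate = 17 + 5 = 22
Non-contacts = 15 + 14 = 29
Not eligible = 32 + 43 = 75
Num: 61
Known eligible: 61 + 9 + 22 + 29 + 6 = 127
e = 127 / (127 + 75) = 127 / 202 = 0.6287
Estimated eligible among unknowns: 0.6287 × 79 = 49.67
Denominator: 127 + 49.67 = 176.67
RR3 = 61 / 176.67 = 0.3453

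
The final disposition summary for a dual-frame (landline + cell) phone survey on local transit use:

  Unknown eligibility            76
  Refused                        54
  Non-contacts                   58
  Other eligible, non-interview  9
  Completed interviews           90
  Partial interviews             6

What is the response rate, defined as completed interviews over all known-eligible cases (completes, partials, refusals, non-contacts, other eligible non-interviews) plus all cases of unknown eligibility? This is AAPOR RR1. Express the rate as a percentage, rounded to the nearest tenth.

Num = 90
Denominator = 90 + 6 + 54 + 58 + 9 + 76 = 293
RR1 = 90 / 293 = 0.3072

30.7%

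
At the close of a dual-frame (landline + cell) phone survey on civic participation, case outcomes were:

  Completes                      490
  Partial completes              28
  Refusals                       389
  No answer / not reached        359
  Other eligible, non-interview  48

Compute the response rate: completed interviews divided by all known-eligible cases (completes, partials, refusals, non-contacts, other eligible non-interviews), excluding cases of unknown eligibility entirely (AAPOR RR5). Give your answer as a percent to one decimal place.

Num → 490
Denom → 490 + 28 + 389 + 359 + 48 = 1314
RR5 = 490 / 1314 = 0.3729

37.3%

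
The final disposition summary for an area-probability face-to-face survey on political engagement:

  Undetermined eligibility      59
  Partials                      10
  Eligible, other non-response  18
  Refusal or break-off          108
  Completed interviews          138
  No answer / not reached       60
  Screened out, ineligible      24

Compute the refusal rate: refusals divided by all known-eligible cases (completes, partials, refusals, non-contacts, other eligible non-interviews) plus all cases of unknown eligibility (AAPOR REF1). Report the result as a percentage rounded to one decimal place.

Top: 108
Denom: 138 + 10 + 108 + 60 + 18 + 59 = 393
REF1 = 108 / 393 = 0.2748

27.5%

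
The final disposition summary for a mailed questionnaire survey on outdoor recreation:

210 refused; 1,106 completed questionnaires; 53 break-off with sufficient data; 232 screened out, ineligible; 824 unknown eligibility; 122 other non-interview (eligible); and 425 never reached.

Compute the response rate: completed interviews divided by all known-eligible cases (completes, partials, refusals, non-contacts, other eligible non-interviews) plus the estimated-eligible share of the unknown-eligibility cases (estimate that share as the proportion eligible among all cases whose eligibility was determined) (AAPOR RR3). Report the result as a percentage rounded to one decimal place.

Num: 1106
Determined eligible: 1106 + 53 + 210 + 425 + 122 = 1916
e = 1916 / (1916 + 232) = 1916 / 2148 = 0.8920
Estimated eligible among unknowns: 0.8920 × 824 = 735.01
Denom: 1916 + 735.01 = 2651.01
RR3 = 1106 / 2651.01 = 0.4172

41.7%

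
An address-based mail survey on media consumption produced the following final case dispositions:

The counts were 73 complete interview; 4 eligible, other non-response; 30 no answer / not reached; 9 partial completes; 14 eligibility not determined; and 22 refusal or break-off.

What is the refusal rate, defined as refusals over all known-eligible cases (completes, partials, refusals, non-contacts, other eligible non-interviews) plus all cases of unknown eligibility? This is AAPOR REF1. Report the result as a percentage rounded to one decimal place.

Num = 22
Base = 73 + 9 + 22 + 30 + 4 + 14 = 152
REF1 = 22 / 152 = 0.1447

14.5%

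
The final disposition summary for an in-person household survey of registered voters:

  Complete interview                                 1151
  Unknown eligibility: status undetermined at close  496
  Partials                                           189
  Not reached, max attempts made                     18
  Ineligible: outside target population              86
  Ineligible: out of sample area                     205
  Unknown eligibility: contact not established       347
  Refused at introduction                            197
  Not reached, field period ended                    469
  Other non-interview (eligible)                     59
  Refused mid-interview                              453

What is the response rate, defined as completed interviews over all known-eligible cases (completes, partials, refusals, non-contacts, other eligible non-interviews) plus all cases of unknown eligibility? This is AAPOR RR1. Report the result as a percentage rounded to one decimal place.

34.1%

Refusal or break-off = 197 + 453 = 650
No contact after all attempts = 469 + 18 = 487
Unknown eligibility = 347 + 496 = 843
Ineligible = 86 + 205 = 291
Num = 1151
Denom = 1151 + 189 + 650 + 487 + 59 + 843 = 3379
RR1 = 1151 / 3379 = 0.3406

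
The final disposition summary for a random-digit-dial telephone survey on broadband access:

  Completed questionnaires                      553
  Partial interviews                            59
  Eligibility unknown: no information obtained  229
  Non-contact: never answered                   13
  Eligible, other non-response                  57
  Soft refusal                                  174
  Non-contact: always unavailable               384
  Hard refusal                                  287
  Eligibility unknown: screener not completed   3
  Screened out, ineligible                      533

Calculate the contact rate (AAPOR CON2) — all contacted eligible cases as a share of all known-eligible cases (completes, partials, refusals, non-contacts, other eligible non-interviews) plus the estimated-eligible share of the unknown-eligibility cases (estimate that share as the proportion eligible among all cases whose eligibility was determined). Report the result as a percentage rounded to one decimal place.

Refused = 287 + 174 = 461
Non-contacts = 13 + 384 = 397
Eligibility not determined = 3 + 229 = 232
Top → 553 + 59 + 461 + 57 = 1130
Known eligible → 553 + 59 + 461 + 397 + 57 = 1527
e = 1527 / (1527 + 533) = 1527 / 2060 = 0.7413
Eligible share of unknowns → 0.7413 × 232 = 171.98
Base → 1527 + 171.98 = 1698.98
CON2 = 1130 / 1698.98 = 0.6651

66.5%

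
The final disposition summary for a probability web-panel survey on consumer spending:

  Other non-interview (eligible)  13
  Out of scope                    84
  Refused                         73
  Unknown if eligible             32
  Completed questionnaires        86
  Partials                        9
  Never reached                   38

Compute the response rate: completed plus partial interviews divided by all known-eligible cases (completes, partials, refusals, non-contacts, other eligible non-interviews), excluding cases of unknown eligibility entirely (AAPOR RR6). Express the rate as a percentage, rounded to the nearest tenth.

Numerator: 86 + 9 = 95
Denom: 86 + 9 + 73 + 38 + 13 = 219
RR6 = 95 / 219 = 0.4338

43.4%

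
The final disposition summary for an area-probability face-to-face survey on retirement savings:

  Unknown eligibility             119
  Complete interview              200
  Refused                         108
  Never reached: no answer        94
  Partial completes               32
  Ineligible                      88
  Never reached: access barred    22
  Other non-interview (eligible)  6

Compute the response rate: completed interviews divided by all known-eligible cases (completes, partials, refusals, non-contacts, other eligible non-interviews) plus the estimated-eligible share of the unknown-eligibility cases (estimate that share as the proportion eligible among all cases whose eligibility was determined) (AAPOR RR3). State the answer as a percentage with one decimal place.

Never reached = 94 + 22 = 116
Numerator → 200
Determined eligible → 200 + 32 + 108 + 116 + 6 = 462
e = 462 / (462 + 88) = 462 / 550 = 0.8400
e × U → 0.8400 × 119 = 99.96
Denom → 462 + 99.96 = 561.96
RR3 = 200 / 561.96 = 0.3559

35.6%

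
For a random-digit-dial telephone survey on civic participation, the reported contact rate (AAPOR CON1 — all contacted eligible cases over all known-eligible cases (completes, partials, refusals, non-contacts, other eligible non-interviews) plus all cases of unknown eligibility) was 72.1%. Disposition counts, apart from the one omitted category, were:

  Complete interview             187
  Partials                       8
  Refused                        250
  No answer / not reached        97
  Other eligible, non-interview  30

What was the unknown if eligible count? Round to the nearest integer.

87

Num: 187 + 8 + 250 + 30 = 475
CON1 = 475 / D = 0.721
D = 475 / 0.721 = 658.8
Remaining denominator categories sum to 572
unknown if eligible = 658.8 − 572 ≈ 87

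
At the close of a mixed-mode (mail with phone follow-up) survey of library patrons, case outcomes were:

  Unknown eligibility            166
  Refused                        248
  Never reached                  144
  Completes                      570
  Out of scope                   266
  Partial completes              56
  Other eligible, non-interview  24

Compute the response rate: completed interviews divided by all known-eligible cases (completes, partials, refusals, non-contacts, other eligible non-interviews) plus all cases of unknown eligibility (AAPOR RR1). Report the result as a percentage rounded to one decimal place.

Numerator: 570
Denominator: 570 + 56 + 248 + 144 + 24 + 166 = 1208
RR1 = 570 / 1208 = 0.4719

47.2%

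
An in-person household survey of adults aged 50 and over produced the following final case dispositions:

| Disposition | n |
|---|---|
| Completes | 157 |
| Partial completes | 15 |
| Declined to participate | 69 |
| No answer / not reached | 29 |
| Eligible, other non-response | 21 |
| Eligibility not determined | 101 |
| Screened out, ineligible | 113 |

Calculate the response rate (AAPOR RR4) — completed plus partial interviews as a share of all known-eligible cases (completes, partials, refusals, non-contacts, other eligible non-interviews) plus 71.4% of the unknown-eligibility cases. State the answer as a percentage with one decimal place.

Top: 157 + 15 = 172
Known eligible: 157 + 15 + 69 + 29 + 21 = 291
Estimated eligible among unknowns: 0.7140 × 101 = 72.11
Denominator: 291 + 72.11 = 363.11
RR4 = 172 / 363.11 = 0.4737

47.4%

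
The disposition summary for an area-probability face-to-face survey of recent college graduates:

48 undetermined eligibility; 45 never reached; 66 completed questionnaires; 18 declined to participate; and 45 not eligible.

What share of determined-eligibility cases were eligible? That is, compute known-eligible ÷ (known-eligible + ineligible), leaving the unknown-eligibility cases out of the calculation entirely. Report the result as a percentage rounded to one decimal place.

Eligible (known): 66 + 18 + 45 = 129
e = 129 / (129 + 45) = 129 / 174 = 0.7414

74.1%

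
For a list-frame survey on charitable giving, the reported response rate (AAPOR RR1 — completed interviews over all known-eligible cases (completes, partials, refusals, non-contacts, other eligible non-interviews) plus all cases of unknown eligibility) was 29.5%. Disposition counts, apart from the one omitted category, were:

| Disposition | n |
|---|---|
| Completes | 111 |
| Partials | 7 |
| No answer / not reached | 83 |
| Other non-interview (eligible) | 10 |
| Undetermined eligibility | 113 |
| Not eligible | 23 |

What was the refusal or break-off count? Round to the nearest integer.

RR1 = 111 / D = 0.295
D = 111 / 0.295 = 376.3
Remaining denominator categories sum to 324
refusal or break-off = 376.3 − 324 ≈ 52

52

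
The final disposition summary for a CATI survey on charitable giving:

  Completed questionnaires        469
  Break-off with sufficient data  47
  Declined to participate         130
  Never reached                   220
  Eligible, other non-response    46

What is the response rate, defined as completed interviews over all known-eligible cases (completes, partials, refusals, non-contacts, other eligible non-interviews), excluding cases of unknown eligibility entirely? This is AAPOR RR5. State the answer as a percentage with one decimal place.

51.4%

Num: 469
Denom: 469 + 47 + 130 + 220 + 46 = 912
RR5 = 469 / 912 = 0.5143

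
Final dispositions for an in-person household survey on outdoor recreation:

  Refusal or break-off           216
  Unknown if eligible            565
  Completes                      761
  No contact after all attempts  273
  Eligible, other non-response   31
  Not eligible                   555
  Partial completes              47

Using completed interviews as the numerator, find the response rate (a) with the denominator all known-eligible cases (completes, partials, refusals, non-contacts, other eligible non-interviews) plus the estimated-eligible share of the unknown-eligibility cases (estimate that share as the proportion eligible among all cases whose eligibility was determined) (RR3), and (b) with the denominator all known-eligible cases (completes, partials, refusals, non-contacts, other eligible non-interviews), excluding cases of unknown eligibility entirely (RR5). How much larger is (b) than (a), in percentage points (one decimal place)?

13.2

Top: 761
Known eligible: 761 + 47 + 216 + 273 + 31 = 1328
e = 1328 / (1328 + 555) = 1328 / 1883 = 0.7053
Estimated eligible among unknowns: 0.7053 × 565 = 398.49
Base: 1328 + 398.49 = 1726.49
RR3 = 761 / 1726.49 = 0.4408
Base: 761 + 47 + 216 + 273 + 31 = 1328
RR5 = 761 / 1328 = 0.5730
Difference = 57.30 − 44.08 = 13.22 percentage points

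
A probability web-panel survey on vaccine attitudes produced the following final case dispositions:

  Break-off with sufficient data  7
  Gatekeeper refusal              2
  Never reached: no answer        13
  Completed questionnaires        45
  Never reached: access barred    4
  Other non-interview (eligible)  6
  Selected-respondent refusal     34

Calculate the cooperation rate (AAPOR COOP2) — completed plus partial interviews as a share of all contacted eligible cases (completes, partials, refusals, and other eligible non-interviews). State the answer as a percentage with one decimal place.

55.3%

Refusals = 2 + 34 = 36
Never reached = 13 + 4 = 17
Numerator → 45 + 7 = 52
Denominator → 45 + 7 + 36 + 6 = 94
COOP2 = 52 / 94 = 0.5532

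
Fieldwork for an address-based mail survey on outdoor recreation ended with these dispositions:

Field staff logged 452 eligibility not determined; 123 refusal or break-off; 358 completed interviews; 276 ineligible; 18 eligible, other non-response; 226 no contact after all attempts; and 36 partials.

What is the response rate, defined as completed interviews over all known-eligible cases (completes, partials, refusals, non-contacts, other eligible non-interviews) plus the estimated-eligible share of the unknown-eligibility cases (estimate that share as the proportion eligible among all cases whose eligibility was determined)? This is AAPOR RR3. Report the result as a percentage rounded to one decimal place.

32.8%

Top → 358
Determined eligible → 358 + 36 + 123 + 226 + 18 = 761
e = 761 / (761 + 276) = 761 / 1037 = 0.7338
Eligible share of unknowns → 0.7338 × 452 = 331.68
Base → 761 + 331.68 = 1092.68
RR3 = 358 / 1092.68 = 0.3276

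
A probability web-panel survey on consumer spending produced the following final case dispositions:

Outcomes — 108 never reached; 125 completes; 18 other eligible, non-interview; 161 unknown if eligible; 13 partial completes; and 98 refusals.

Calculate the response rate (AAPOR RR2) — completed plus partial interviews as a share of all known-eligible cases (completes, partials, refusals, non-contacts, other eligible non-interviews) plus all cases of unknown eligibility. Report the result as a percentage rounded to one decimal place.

26.4%

Numerator = 125 + 13 = 138
Denominator = 125 + 13 + 98 + 108 + 18 + 161 = 523
RR2 = 138 / 523 = 0.2639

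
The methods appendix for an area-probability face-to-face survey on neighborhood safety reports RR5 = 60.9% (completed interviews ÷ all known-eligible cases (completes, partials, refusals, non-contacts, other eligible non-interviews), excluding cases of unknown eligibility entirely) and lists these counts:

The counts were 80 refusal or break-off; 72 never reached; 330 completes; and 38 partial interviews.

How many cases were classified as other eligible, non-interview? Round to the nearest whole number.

22

RR5 = 330 / D = 0.609
D = 330 / 0.609 = 541.9
Remaining denominator categories sum to 520
other eligible, non-interview = 541.9 − 520 ≈ 22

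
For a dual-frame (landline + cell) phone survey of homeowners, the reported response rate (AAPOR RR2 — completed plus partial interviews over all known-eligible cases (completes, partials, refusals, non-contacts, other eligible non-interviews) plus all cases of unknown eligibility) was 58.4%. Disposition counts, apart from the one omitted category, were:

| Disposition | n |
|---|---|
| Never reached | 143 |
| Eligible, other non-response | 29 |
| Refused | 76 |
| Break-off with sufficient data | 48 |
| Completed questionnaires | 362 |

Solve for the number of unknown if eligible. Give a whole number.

Num: 362 + 48 = 410
RR2 = 410 / D = 0.584
D = 410 / 0.584 = 702.1
Other denominator terms total 658
unknown if eligible = 702.1 − 658 ≈ 44

44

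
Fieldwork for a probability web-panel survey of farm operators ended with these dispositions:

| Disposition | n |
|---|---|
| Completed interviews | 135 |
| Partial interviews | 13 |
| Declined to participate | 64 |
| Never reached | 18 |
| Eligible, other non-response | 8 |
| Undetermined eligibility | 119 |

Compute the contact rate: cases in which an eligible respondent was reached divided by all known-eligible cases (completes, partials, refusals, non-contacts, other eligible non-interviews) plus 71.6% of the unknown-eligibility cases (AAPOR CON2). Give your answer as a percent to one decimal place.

Numerator → 135 + 13 + 64 + 8 = 220
Known eligible → 135 + 13 + 64 + 18 + 8 = 238
Eligible share of unknowns → 0.7160 × 119 = 85.20
Denom → 238 + 85.20 = 323.20
CON2 = 220 / 323.20 = 0.6807

68.1%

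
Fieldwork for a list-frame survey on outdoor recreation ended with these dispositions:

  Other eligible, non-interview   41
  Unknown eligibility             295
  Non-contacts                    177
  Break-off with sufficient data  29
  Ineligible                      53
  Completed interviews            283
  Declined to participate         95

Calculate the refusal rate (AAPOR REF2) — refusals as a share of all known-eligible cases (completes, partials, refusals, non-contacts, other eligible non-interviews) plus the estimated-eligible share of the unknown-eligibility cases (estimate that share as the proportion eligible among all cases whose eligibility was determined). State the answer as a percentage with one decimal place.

Numerator: 95
Eligible (known): 283 + 29 + 95 + 177 + 41 = 625
e = 625 / (625 + 53) = 625 / 678 = 0.9218
Estimated eligible among unknowns: 0.9218 × 295 = 271.93
Base: 625 + 271.93 = 896.93
REF2 = 95 / 896.93 = 0.1059

10.6%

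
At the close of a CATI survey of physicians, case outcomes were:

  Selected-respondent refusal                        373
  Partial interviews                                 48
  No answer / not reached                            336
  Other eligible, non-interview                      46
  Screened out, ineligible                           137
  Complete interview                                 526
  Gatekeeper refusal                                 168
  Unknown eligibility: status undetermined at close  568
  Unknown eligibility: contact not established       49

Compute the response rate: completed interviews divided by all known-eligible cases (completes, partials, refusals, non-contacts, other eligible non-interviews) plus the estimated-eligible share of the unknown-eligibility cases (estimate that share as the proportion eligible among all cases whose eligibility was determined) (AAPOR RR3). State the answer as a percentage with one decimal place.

Declined to participate = 168 + 373 = 541
Eligibility not determined = 49 + 568 = 617
Top = 526
Eligible (known) = 526 + 48 + 541 + 336 + 46 = 1497
e = 1497 / (1497 + 137) = 1497 / 1634 = 0.9162
Eligible share of unknowns = 0.9162 × 617 = 565.30
Base = 1497 + 565.30 = 2062.30
RR3 = 526 / 2062.30 = 0.2551

25.5%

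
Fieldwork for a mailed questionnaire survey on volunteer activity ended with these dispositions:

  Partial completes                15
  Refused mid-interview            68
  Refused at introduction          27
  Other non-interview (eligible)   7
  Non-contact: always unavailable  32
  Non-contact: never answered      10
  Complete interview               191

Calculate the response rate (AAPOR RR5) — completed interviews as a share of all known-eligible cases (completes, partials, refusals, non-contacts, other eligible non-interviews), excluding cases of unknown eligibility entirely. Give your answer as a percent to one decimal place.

54.6%

Refusals = 27 + 68 = 95
No answer / not reached = 10 + 32 = 42
Numerator = 191
Base = 191 + 15 + 95 + 42 + 7 = 350
RR5 = 191 / 350 = 0.5457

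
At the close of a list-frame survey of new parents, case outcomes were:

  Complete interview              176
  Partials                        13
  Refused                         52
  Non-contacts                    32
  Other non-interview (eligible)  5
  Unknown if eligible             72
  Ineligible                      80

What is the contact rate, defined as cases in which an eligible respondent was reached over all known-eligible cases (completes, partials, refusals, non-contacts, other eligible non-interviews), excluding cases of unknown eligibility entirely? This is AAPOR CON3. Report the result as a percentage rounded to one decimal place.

Num → 176 + 13 + 52 + 5 = 246
Denom → 176 + 13 + 52 + 32 + 5 = 278
CON3 = 246 / 278 = 0.8849

88.5%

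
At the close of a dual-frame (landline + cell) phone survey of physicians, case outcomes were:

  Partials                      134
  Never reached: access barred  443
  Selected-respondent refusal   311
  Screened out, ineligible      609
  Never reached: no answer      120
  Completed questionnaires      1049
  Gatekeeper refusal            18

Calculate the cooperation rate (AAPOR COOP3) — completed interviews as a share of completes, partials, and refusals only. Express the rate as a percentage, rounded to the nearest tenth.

69.4%

Refused = 18 + 311 = 329
No contact after all attempts = 120 + 443 = 563
Num: 1049
Base: 1049 + 134 + 329 = 1512
COOP3 = 1049 / 1512 = 0.6938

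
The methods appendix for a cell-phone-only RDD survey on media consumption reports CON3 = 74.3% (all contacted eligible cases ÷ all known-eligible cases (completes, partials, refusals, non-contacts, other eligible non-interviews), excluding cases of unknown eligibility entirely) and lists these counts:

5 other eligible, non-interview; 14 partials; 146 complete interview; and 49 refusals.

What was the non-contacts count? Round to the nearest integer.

Num → 146 + 14 + 49 + 5 = 214
CON3 = 214 / D = 0.743
D = 214 / 0.743 = 288.0
Other denominator terms total 214
non-contacts = 288.0 − 214 ≈ 74

74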